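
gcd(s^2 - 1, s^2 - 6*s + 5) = s - 1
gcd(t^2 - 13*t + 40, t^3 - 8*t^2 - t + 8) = t - 8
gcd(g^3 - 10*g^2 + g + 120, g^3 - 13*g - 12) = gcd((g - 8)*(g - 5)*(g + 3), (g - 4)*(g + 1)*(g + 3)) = g + 3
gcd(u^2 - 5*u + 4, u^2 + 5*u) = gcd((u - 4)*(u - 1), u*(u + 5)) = 1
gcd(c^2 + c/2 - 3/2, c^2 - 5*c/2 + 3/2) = c - 1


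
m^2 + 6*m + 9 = (m + 3)^2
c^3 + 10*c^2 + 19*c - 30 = (c - 1)*(c + 5)*(c + 6)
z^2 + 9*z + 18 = (z + 3)*(z + 6)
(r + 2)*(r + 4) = r^2 + 6*r + 8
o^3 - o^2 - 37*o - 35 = (o - 7)*(o + 1)*(o + 5)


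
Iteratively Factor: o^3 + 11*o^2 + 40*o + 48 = (o + 4)*(o^2 + 7*o + 12) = (o + 4)^2*(o + 3)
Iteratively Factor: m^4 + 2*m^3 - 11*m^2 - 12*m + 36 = (m + 3)*(m^3 - m^2 - 8*m + 12) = (m - 2)*(m + 3)*(m^2 + m - 6) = (m - 2)*(m + 3)^2*(m - 2)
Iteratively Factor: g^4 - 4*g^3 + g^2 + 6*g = (g)*(g^3 - 4*g^2 + g + 6) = g*(g + 1)*(g^2 - 5*g + 6) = g*(g - 2)*(g + 1)*(g - 3)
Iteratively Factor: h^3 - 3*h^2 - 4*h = (h + 1)*(h^2 - 4*h) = (h - 4)*(h + 1)*(h)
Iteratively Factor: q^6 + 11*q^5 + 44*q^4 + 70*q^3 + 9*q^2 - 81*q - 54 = (q + 3)*(q^5 + 8*q^4 + 20*q^3 + 10*q^2 - 21*q - 18) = (q + 3)^2*(q^4 + 5*q^3 + 5*q^2 - 5*q - 6) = (q + 3)^3*(q^3 + 2*q^2 - q - 2) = (q - 1)*(q + 3)^3*(q^2 + 3*q + 2) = (q - 1)*(q + 1)*(q + 3)^3*(q + 2)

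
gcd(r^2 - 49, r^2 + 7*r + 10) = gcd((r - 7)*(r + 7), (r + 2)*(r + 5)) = 1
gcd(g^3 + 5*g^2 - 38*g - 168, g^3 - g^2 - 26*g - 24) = g^2 - 2*g - 24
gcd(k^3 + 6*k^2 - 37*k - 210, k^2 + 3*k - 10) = k + 5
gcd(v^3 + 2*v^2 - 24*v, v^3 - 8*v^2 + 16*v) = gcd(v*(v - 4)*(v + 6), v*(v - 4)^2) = v^2 - 4*v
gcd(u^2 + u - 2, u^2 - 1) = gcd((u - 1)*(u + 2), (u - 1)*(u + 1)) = u - 1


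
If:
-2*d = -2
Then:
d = 1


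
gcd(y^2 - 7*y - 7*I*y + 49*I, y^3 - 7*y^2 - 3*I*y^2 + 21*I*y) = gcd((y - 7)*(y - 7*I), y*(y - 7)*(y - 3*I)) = y - 7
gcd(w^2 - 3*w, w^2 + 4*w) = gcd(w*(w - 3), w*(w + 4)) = w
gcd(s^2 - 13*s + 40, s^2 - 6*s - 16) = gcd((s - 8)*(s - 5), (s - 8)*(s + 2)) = s - 8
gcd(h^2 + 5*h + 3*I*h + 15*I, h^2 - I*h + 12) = h + 3*I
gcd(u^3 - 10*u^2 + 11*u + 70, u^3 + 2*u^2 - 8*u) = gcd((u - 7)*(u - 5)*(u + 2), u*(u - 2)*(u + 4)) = 1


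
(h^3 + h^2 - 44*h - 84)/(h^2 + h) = (h^3 + h^2 - 44*h - 84)/(h*(h + 1))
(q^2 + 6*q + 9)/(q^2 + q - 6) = (q + 3)/(q - 2)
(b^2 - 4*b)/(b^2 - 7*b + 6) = b*(b - 4)/(b^2 - 7*b + 6)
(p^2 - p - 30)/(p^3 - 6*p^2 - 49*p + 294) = (p + 5)/(p^2 - 49)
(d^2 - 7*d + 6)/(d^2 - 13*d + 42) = (d - 1)/(d - 7)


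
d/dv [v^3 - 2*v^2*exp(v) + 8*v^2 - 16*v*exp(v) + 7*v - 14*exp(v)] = -2*v^2*exp(v) + 3*v^2 - 20*v*exp(v) + 16*v - 30*exp(v) + 7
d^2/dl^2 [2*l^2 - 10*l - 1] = 4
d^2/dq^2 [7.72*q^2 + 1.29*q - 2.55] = 15.4400000000000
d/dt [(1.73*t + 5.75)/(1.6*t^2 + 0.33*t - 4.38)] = (2.768*t^2 + 0.5709*t - (1.73*t + 5.75)*(3.2*t + 0.33) - 7.5774)/(1.6*t^2 + 0.33*t - 4.38)^2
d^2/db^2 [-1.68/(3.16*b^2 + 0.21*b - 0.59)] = (33.551616*b^2 + 2.229696*b - 1.68*(6.32*b + 0.21)*(12.64*b + 0.42) - 6.264384)/(3.16*b^2 + 0.21*b - 0.59)^3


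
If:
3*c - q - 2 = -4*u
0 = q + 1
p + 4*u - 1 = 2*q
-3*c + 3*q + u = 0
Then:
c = -11/15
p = -21/5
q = -1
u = 4/5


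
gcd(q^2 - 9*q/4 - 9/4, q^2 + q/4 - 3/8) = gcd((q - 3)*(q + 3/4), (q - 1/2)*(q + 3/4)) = q + 3/4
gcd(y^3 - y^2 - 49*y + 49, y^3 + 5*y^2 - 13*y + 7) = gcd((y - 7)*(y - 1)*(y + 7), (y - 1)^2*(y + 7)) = y^2 + 6*y - 7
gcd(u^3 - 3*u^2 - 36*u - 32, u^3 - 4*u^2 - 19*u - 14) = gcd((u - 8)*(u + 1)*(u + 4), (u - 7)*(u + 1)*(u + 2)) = u + 1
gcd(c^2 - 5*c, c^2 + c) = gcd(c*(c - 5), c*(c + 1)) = c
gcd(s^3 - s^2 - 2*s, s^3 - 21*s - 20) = s + 1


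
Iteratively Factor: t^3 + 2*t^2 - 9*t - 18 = (t + 2)*(t^2 - 9) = (t - 3)*(t + 2)*(t + 3)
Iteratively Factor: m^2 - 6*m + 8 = (m - 2)*(m - 4)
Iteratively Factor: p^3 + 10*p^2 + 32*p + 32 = (p + 4)*(p^2 + 6*p + 8) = (p + 4)^2*(p + 2)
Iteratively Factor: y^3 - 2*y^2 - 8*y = (y)*(y^2 - 2*y - 8) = y*(y - 4)*(y + 2)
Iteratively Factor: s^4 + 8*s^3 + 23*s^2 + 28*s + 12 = (s + 3)*(s^3 + 5*s^2 + 8*s + 4) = (s + 2)*(s + 3)*(s^2 + 3*s + 2) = (s + 2)^2*(s + 3)*(s + 1)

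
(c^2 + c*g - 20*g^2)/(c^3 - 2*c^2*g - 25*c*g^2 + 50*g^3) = (c - 4*g)/(c^2 - 7*c*g + 10*g^2)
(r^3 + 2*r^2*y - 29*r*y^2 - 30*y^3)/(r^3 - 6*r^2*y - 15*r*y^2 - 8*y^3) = (-r^2 - r*y + 30*y^2)/(-r^2 + 7*r*y + 8*y^2)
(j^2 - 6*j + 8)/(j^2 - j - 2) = (j - 4)/(j + 1)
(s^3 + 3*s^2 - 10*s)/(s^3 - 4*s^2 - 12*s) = (-s^2 - 3*s + 10)/(-s^2 + 4*s + 12)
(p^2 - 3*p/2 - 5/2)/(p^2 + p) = (p - 5/2)/p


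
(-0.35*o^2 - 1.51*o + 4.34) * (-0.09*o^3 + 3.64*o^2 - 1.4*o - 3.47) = 0.0315*o^5 - 1.1381*o^4 - 5.397*o^3 + 19.1261*o^2 - 0.8363*o - 15.0598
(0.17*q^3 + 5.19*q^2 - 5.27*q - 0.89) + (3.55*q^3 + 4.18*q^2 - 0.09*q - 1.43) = 3.72*q^3 + 9.37*q^2 - 5.36*q - 2.32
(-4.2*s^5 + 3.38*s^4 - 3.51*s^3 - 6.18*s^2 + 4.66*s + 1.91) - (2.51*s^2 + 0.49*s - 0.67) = -4.2*s^5 + 3.38*s^4 - 3.51*s^3 - 8.69*s^2 + 4.17*s + 2.58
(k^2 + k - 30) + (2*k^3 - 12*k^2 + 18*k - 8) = 2*k^3 - 11*k^2 + 19*k - 38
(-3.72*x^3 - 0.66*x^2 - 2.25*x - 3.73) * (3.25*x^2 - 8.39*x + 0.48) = -12.09*x^5 + 29.0658*x^4 - 3.5607*x^3 + 6.4382*x^2 + 30.2147*x - 1.7904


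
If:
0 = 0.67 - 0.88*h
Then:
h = 0.76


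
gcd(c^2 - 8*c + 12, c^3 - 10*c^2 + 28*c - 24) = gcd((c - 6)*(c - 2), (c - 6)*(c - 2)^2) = c^2 - 8*c + 12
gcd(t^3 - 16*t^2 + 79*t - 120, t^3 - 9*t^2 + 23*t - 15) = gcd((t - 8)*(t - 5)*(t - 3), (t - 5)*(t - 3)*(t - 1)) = t^2 - 8*t + 15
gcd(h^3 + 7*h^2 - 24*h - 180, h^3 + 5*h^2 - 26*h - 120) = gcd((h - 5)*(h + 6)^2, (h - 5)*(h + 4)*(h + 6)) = h^2 + h - 30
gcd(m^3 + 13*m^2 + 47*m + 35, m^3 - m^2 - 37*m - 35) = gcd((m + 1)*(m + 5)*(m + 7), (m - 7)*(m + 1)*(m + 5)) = m^2 + 6*m + 5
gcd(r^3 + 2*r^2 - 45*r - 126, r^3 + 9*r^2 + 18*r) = r^2 + 9*r + 18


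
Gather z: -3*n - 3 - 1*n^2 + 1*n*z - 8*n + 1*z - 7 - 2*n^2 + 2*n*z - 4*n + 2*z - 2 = -3*n^2 - 15*n + z*(3*n + 3) - 12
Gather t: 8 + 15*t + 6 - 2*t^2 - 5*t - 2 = -2*t^2 + 10*t + 12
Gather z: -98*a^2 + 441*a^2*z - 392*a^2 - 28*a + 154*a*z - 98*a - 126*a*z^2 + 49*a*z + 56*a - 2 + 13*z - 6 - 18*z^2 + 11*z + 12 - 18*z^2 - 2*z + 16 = -490*a^2 - 70*a + z^2*(-126*a - 36) + z*(441*a^2 + 203*a + 22) + 20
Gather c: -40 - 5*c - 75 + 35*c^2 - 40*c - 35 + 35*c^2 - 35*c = 70*c^2 - 80*c - 150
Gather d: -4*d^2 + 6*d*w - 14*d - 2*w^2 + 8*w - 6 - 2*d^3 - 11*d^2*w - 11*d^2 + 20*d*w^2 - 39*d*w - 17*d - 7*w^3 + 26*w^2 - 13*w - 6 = -2*d^3 + d^2*(-11*w - 15) + d*(20*w^2 - 33*w - 31) - 7*w^3 + 24*w^2 - 5*w - 12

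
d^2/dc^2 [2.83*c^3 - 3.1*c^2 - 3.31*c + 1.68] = 16.98*c - 6.2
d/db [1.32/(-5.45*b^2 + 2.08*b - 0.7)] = (14.388*b - 2.7456)/(5.45*b^2 - 2.08*b + 0.7)^2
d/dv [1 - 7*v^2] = -14*v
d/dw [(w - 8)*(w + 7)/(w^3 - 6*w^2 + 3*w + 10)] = (-w^4 + 2*w^3 + 165*w^2 - 652*w + 158)/(w^6 - 12*w^5 + 42*w^4 - 16*w^3 - 111*w^2 + 60*w + 100)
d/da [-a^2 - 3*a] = -2*a - 3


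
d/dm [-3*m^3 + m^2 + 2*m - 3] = -9*m^2 + 2*m + 2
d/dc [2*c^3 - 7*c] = 6*c^2 - 7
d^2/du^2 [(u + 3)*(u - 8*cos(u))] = 2*(4*u + 12)*cos(u) + 16*sin(u) + 2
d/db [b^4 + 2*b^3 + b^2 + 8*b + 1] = 4*b^3 + 6*b^2 + 2*b + 8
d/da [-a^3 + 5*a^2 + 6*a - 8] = -3*a^2 + 10*a + 6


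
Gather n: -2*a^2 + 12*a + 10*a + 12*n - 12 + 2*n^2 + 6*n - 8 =-2*a^2 + 22*a + 2*n^2 + 18*n - 20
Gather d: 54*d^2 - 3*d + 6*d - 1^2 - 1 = 54*d^2 + 3*d - 2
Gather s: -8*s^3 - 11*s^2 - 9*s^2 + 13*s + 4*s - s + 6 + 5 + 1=-8*s^3 - 20*s^2 + 16*s + 12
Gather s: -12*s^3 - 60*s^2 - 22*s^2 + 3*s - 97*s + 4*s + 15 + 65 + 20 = -12*s^3 - 82*s^2 - 90*s + 100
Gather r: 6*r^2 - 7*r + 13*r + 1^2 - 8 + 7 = 6*r^2 + 6*r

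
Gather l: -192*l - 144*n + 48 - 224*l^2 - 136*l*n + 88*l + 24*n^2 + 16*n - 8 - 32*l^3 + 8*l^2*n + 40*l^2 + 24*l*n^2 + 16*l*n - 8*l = -32*l^3 + l^2*(8*n - 184) + l*(24*n^2 - 120*n - 112) + 24*n^2 - 128*n + 40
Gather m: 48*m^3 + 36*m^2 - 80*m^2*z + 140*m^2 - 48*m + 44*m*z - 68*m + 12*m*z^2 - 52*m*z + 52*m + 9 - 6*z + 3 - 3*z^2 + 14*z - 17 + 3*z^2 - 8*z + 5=48*m^3 + m^2*(176 - 80*z) + m*(12*z^2 - 8*z - 64)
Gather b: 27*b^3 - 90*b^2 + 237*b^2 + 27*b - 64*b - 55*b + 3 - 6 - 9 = 27*b^3 + 147*b^2 - 92*b - 12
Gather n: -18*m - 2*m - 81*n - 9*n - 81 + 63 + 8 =-20*m - 90*n - 10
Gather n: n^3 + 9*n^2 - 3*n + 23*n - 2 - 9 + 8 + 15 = n^3 + 9*n^2 + 20*n + 12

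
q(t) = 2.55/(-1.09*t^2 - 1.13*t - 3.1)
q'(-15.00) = -0.00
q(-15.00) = -0.01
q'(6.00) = 0.02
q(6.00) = -0.05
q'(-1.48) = -0.37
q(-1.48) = -0.67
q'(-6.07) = -0.02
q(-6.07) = -0.07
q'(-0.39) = 0.09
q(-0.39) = -0.90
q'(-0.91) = -0.25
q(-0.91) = -0.86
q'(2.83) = 0.08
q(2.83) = -0.17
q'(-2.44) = -0.23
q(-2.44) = -0.37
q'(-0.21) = 0.20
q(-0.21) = -0.88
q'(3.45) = 0.06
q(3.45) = -0.13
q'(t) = 2.55*(2.18*t + 1.13)/(-1.09*t^2 - 1.13*t - 3.1)^2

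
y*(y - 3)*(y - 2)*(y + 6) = y^4 + y^3 - 24*y^2 + 36*y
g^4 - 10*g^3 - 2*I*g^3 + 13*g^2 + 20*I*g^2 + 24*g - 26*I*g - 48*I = (g - 8)*(g - 3)*(g + 1)*(g - 2*I)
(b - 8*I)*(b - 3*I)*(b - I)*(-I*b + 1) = -I*b^4 - 11*b^3 + 23*I*b^2 - 11*b + 24*I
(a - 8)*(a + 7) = a^2 - a - 56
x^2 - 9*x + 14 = (x - 7)*(x - 2)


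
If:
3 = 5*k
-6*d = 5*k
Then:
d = -1/2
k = 3/5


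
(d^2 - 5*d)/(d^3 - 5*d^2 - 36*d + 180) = d/(d^2 - 36)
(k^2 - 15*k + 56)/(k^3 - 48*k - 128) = (k - 7)/(k^2 + 8*k + 16)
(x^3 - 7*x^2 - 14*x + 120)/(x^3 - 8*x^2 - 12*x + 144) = (x - 5)/(x - 6)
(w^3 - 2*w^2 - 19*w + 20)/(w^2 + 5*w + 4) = (w^2 - 6*w + 5)/(w + 1)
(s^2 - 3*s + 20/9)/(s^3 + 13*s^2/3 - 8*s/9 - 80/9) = (3*s - 5)/(3*s^2 + 17*s + 20)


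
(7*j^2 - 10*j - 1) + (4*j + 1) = 7*j^2 - 6*j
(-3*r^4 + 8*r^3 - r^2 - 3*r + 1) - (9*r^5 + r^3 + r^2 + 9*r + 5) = -9*r^5 - 3*r^4 + 7*r^3 - 2*r^2 - 12*r - 4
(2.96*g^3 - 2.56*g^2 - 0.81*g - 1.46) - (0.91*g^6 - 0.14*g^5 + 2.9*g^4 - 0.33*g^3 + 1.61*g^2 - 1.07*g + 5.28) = -0.91*g^6 + 0.14*g^5 - 2.9*g^4 + 3.29*g^3 - 4.17*g^2 + 0.26*g - 6.74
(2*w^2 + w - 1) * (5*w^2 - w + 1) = 10*w^4 + 3*w^3 - 4*w^2 + 2*w - 1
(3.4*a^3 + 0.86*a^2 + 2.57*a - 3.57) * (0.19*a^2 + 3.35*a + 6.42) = 0.646*a^5 + 11.5534*a^4 + 25.1973*a^3 + 13.4524*a^2 + 4.5399*a - 22.9194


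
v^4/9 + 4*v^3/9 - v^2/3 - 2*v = v*(v/3 + 1)^2*(v - 2)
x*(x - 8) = x^2 - 8*x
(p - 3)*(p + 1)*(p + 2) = p^3 - 7*p - 6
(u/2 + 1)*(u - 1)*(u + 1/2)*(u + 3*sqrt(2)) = u^4/2 + 3*u^3/4 + 3*sqrt(2)*u^3/2 - 3*u^2/4 + 9*sqrt(2)*u^2/4 - 9*sqrt(2)*u/4 - u/2 - 3*sqrt(2)/2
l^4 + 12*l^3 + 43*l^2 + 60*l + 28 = (l + 1)*(l + 2)^2*(l + 7)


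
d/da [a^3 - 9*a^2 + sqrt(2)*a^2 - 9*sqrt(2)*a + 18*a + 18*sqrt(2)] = 3*a^2 - 18*a + 2*sqrt(2)*a - 9*sqrt(2) + 18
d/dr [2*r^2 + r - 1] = 4*r + 1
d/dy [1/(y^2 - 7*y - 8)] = (7 - 2*y)/(-y^2 + 7*y + 8)^2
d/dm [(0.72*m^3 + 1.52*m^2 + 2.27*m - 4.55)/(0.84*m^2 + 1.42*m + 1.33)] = (0.6048*m^4 + 2.0448*m^3 + 3.1244*m^2 + 11.6872*m + 9.4801)/(0.7056*m^4 + 2.3856*m^3 + 4.2508*m^2 + 3.7772*m + 1.7689)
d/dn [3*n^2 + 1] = 6*n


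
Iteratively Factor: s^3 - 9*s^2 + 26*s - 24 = (s - 2)*(s^2 - 7*s + 12) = (s - 3)*(s - 2)*(s - 4)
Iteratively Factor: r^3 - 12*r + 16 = (r - 2)*(r^2 + 2*r - 8) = (r - 2)*(r + 4)*(r - 2)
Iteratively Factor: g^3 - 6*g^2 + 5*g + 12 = (g - 3)*(g^2 - 3*g - 4) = (g - 4)*(g - 3)*(g + 1)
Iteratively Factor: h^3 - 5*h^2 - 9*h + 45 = (h + 3)*(h^2 - 8*h + 15) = (h - 3)*(h + 3)*(h - 5)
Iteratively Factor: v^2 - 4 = (v + 2)*(v - 2)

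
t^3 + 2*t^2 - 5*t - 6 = (t - 2)*(t + 1)*(t + 3)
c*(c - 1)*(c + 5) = c^3 + 4*c^2 - 5*c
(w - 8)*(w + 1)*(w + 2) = w^3 - 5*w^2 - 22*w - 16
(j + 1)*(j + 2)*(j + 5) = j^3 + 8*j^2 + 17*j + 10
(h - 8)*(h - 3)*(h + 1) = h^3 - 10*h^2 + 13*h + 24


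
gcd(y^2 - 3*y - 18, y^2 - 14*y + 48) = y - 6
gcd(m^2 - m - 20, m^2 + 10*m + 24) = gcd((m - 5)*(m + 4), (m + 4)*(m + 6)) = m + 4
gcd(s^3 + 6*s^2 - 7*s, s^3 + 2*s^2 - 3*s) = s^2 - s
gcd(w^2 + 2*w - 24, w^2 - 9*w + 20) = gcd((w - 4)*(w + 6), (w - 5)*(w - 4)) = w - 4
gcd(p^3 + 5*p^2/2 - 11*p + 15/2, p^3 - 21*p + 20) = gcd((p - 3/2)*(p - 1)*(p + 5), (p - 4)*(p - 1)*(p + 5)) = p^2 + 4*p - 5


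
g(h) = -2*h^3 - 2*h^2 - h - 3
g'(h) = -6*h^2 - 4*h - 1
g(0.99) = -7.89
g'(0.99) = -10.84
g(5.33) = -367.99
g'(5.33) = -192.77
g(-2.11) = 8.99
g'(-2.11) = -19.27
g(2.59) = -53.75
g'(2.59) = -51.61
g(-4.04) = 100.28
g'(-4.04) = -82.77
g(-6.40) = 445.77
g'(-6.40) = -221.16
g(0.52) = -4.34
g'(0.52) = -4.70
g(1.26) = -11.44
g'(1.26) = -15.57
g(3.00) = -78.00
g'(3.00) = -67.00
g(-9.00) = 1302.00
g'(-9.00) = -451.00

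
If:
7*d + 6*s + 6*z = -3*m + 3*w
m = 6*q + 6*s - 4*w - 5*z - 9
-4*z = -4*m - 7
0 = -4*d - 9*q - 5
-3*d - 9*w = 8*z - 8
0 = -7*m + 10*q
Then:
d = -44719/848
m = 3465/106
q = 4851/212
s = 2969/636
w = -10299/848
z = 7301/212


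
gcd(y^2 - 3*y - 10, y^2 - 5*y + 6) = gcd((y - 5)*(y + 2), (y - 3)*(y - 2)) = 1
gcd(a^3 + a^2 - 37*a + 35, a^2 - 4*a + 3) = a - 1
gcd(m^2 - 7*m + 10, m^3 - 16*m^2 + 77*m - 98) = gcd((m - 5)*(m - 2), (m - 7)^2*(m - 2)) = m - 2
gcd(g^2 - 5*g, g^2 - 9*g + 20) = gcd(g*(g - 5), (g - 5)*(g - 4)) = g - 5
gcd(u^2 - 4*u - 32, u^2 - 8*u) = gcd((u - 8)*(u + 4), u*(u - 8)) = u - 8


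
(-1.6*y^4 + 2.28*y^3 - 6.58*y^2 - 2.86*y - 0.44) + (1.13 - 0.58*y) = -1.6*y^4 + 2.28*y^3 - 6.58*y^2 - 3.44*y + 0.69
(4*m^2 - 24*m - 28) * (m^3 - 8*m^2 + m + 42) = 4*m^5 - 56*m^4 + 168*m^3 + 368*m^2 - 1036*m - 1176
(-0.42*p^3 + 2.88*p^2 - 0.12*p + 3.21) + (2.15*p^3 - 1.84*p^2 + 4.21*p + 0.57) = 1.73*p^3 + 1.04*p^2 + 4.09*p + 3.78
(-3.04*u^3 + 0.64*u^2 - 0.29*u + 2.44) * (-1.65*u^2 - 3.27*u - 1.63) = 5.016*u^5 + 8.8848*u^4 + 3.3409*u^3 - 4.1209*u^2 - 7.5061*u - 3.9772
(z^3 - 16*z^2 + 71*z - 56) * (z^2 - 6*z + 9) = z^5 - 22*z^4 + 176*z^3 - 626*z^2 + 975*z - 504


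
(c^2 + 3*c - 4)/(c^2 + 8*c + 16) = (c - 1)/(c + 4)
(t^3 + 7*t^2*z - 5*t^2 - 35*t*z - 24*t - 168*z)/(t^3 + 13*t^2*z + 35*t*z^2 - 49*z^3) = (-t^2 + 5*t + 24)/(-t^2 - 6*t*z + 7*z^2)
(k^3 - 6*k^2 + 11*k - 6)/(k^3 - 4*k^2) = (k^3 - 6*k^2 + 11*k - 6)/(k^2*(k - 4))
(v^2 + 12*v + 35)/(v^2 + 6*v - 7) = (v + 5)/(v - 1)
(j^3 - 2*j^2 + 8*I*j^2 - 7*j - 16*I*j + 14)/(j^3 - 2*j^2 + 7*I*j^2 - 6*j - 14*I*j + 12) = (j + 7*I)/(j + 6*I)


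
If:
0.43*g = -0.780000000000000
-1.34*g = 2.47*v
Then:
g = -1.81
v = 0.98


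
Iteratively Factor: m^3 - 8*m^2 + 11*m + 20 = (m + 1)*(m^2 - 9*m + 20) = (m - 5)*(m + 1)*(m - 4)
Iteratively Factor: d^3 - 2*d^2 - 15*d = (d - 5)*(d^2 + 3*d) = d*(d - 5)*(d + 3)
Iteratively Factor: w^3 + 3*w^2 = (w)*(w^2 + 3*w) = w*(w + 3)*(w)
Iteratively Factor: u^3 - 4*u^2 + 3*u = (u - 3)*(u^2 - u) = (u - 3)*(u - 1)*(u)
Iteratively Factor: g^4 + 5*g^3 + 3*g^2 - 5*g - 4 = (g + 4)*(g^3 + g^2 - g - 1) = (g + 1)*(g + 4)*(g^2 - 1) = (g - 1)*(g + 1)*(g + 4)*(g + 1)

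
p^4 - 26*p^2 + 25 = (p - 5)*(p - 1)*(p + 1)*(p + 5)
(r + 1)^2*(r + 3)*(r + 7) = r^4 + 12*r^3 + 42*r^2 + 52*r + 21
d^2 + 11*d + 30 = (d + 5)*(d + 6)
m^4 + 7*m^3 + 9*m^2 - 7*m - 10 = (m - 1)*(m + 1)*(m + 2)*(m + 5)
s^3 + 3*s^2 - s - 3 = (s - 1)*(s + 1)*(s + 3)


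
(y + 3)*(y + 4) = y^2 + 7*y + 12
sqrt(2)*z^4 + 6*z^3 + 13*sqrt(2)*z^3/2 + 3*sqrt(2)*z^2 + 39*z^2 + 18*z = z*(z + 6)*(z + 3*sqrt(2))*(sqrt(2)*z + sqrt(2)/2)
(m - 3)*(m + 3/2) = m^2 - 3*m/2 - 9/2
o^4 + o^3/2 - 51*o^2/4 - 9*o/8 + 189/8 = (o - 3)*(o - 3/2)*(o + 3/2)*(o + 7/2)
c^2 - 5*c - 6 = (c - 6)*(c + 1)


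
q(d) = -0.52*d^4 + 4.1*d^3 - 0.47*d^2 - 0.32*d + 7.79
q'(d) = -2.08*d^3 + 12.3*d^2 - 0.94*d - 0.32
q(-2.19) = -48.79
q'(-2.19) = 82.58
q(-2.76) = -111.28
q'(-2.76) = 139.70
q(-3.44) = -236.39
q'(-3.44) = 233.14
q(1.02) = 10.76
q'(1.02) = 9.31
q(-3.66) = -291.66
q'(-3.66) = 269.86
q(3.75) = 113.36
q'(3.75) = 59.44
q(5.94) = 201.24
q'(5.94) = -7.85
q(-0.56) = 7.05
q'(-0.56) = 4.43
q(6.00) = 200.63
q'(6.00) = -12.44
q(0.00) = 7.79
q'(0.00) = -0.32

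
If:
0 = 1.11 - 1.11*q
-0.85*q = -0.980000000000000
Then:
No Solution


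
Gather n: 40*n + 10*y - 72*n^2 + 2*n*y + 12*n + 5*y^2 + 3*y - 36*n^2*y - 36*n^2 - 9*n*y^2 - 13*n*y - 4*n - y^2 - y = n^2*(-36*y - 108) + n*(-9*y^2 - 11*y + 48) + 4*y^2 + 12*y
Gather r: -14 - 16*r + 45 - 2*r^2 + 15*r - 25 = -2*r^2 - r + 6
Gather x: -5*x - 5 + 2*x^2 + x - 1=2*x^2 - 4*x - 6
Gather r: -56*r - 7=-56*r - 7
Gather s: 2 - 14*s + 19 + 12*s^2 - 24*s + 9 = 12*s^2 - 38*s + 30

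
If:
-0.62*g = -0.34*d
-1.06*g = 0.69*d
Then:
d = 0.00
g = 0.00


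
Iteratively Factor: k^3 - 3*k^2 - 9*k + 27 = (k - 3)*(k^2 - 9) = (k - 3)^2*(k + 3)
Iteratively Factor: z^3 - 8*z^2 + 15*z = (z - 5)*(z^2 - 3*z) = z*(z - 5)*(z - 3)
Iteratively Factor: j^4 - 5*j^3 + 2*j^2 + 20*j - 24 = (j - 2)*(j^3 - 3*j^2 - 4*j + 12) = (j - 2)*(j + 2)*(j^2 - 5*j + 6) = (j - 3)*(j - 2)*(j + 2)*(j - 2)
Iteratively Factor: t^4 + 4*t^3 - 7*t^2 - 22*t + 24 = (t + 4)*(t^3 - 7*t + 6) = (t - 2)*(t + 4)*(t^2 + 2*t - 3) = (t - 2)*(t - 1)*(t + 4)*(t + 3)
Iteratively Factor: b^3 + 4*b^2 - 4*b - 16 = (b + 2)*(b^2 + 2*b - 8) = (b + 2)*(b + 4)*(b - 2)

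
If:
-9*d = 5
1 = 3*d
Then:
No Solution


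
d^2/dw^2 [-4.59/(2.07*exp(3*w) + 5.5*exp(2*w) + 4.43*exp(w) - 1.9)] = (-4.59*(6.21*exp(2*w) + 11.0*exp(w) + 4.43)*(12.42*exp(2*w) + 22.0*exp(w) + 8.86)*exp(w) + (85.5117*exp(2*w) + 100.98*exp(w) + 20.3337)*(2.07*exp(3*w) + 5.5*exp(2*w) + 4.43*exp(w) - 1.9))*exp(w)/(2.07*exp(3*w) + 5.5*exp(2*w) + 4.43*exp(w) - 1.9)^3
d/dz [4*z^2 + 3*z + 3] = 8*z + 3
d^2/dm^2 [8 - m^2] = -2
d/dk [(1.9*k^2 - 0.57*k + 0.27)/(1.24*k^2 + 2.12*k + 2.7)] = (4.7348*k^2 + 9.5904*k - 2.1114)/(1.5376*k^4 + 5.2576*k^3 + 11.1904*k^2 + 11.448*k + 7.29)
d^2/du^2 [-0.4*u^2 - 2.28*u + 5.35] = -0.800000000000000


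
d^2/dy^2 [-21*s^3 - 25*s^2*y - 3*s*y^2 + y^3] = -6*s + 6*y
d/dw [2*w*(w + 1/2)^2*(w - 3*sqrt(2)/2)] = 8*w^3 - 9*sqrt(2)*w^2 + 6*w^2 - 6*sqrt(2)*w + w - 3*sqrt(2)/4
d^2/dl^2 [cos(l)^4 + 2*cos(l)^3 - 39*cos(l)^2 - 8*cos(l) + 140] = -16*sin(l)^4 - 136*sin(l)^2 + 13*cos(l)/2 - 9*cos(3*l)/2 + 74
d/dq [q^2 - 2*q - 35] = 2*q - 2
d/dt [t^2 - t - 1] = 2*t - 1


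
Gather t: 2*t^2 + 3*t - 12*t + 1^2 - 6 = 2*t^2 - 9*t - 5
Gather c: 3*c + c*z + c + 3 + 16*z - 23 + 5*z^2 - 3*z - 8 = c*(z + 4) + 5*z^2 + 13*z - 28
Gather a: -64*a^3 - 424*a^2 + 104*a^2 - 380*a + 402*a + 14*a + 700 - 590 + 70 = -64*a^3 - 320*a^2 + 36*a + 180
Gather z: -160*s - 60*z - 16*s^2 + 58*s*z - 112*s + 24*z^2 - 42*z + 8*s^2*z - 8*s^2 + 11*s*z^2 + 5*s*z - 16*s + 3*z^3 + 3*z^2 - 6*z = -24*s^2 - 288*s + 3*z^3 + z^2*(11*s + 27) + z*(8*s^2 + 63*s - 108)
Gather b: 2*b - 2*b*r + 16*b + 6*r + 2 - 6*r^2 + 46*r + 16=b*(18 - 2*r) - 6*r^2 + 52*r + 18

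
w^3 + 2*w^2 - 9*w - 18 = (w - 3)*(w + 2)*(w + 3)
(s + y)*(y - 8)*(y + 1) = s*y^2 - 7*s*y - 8*s + y^3 - 7*y^2 - 8*y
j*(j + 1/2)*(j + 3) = j^3 + 7*j^2/2 + 3*j/2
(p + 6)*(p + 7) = p^2 + 13*p + 42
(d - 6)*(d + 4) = d^2 - 2*d - 24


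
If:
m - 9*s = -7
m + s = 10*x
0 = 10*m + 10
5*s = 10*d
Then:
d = 1/3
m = -1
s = 2/3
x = -1/30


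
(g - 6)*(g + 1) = g^2 - 5*g - 6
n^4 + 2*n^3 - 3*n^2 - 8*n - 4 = (n - 2)*(n + 1)^2*(n + 2)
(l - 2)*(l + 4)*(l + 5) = l^3 + 7*l^2 + 2*l - 40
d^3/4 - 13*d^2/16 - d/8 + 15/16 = (d/4 + 1/4)*(d - 3)*(d - 5/4)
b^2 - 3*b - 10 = (b - 5)*(b + 2)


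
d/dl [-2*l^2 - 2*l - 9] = -4*l - 2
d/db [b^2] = 2*b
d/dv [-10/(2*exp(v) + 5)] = 20*exp(v)/(2*exp(v) + 5)^2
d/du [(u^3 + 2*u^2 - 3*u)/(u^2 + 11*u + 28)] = (u^4 + 22*u^3 + 109*u^2 + 112*u - 84)/(u^4 + 22*u^3 + 177*u^2 + 616*u + 784)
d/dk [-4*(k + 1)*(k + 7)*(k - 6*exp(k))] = 24*k^2*exp(k) - 12*k^2 + 240*k*exp(k) - 64*k + 360*exp(k) - 28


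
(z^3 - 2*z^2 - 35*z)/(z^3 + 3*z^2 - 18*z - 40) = z*(z - 7)/(z^2 - 2*z - 8)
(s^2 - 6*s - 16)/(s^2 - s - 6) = (s - 8)/(s - 3)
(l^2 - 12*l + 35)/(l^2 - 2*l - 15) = (l - 7)/(l + 3)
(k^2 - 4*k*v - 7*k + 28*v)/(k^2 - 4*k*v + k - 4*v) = (k - 7)/(k + 1)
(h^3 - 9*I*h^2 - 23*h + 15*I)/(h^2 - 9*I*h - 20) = (h^2 - 4*I*h - 3)/(h - 4*I)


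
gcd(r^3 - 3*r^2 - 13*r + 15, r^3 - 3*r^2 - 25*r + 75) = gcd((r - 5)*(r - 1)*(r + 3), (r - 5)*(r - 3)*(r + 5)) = r - 5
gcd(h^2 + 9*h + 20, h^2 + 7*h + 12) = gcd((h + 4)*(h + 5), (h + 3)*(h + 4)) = h + 4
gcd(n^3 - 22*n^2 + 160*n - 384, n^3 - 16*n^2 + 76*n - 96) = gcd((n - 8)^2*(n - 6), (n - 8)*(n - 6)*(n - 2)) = n^2 - 14*n + 48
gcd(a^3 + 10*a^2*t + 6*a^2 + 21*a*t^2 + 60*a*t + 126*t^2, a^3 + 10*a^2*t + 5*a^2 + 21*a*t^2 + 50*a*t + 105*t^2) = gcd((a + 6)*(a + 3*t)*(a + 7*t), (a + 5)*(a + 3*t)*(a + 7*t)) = a^2 + 10*a*t + 21*t^2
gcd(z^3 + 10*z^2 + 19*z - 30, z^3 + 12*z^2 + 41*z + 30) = z^2 + 11*z + 30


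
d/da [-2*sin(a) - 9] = -2*cos(a)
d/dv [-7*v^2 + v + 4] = 1 - 14*v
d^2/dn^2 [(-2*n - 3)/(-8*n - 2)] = 40/(4*n + 1)^3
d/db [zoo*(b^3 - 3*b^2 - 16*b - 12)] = zoo*(b^2 + b + 1)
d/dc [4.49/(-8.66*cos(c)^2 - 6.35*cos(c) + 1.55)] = -(77.7668*cos(c) + 28.5115)*sin(c)/(8.66*cos(c)^2 + 6.35*cos(c) - 1.55)^2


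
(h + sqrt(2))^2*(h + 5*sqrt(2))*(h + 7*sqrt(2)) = h^4 + 14*sqrt(2)*h^3 + 120*h^2 + 164*sqrt(2)*h + 140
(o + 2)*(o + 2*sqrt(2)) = o^2 + 2*o + 2*sqrt(2)*o + 4*sqrt(2)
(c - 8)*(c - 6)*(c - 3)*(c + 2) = c^4 - 15*c^3 + 56*c^2 + 36*c - 288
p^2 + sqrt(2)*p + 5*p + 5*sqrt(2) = (p + 5)*(p + sqrt(2))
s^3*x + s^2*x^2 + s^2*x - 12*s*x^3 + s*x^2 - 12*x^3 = (s - 3*x)*(s + 4*x)*(s*x + x)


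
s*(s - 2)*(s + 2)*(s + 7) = s^4 + 7*s^3 - 4*s^2 - 28*s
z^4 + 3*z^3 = z^3*(z + 3)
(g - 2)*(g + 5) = g^2 + 3*g - 10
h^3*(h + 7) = h^4 + 7*h^3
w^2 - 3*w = w*(w - 3)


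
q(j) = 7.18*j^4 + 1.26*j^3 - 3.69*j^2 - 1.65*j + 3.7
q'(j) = 28.72*j^3 + 3.78*j^2 - 7.38*j - 1.65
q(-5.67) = 7085.65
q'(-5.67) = -5073.49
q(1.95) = 99.61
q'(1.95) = 211.29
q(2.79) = 432.79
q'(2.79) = 630.91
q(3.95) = 1765.15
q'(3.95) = 1798.19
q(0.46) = 2.60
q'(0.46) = -1.45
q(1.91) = 91.42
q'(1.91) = 198.16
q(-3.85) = 1460.95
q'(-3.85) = -1556.16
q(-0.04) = 3.76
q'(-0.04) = -1.35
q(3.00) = 581.14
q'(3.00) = 785.67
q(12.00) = 150514.30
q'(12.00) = 50082.27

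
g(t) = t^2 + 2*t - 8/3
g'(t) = 2*t + 2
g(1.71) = 3.68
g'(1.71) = 5.42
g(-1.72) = -3.15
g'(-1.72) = -1.44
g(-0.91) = -3.66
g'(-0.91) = 0.18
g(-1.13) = -3.65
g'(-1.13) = -0.26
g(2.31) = 7.29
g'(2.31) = 6.62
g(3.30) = 14.82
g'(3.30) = 8.60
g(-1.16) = -3.64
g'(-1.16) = -0.32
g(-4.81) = 10.85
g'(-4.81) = -7.62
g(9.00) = 96.33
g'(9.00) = 20.00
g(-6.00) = 21.33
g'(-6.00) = -10.00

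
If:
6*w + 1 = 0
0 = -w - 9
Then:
No Solution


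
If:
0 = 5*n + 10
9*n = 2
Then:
No Solution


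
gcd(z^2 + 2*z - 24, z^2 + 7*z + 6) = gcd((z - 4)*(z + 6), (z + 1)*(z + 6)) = z + 6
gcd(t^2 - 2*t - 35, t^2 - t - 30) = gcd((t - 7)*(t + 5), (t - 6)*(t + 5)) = t + 5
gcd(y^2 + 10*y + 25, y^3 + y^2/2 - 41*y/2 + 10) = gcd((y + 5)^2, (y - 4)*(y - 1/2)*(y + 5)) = y + 5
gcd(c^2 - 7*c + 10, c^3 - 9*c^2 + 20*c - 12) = c - 2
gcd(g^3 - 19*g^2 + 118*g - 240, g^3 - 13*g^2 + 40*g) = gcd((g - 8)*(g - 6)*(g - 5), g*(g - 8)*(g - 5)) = g^2 - 13*g + 40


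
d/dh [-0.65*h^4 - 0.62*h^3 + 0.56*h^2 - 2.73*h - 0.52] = -2.6*h^3 - 1.86*h^2 + 1.12*h - 2.73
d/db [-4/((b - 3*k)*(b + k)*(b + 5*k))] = 4*((b - 3*k)*(b + k) + (b - 3*k)*(b + 5*k) + (b + k)*(b + 5*k))/((b - 3*k)^2*(b + k)^2*(b + 5*k)^2)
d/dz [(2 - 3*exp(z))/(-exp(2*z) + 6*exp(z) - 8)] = (-3*exp(2*z) + 4*exp(z) + 12)*exp(z)/(exp(4*z) - 12*exp(3*z) + 52*exp(2*z) - 96*exp(z) + 64)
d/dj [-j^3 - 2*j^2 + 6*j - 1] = -3*j^2 - 4*j + 6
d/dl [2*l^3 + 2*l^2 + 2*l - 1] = 6*l^2 + 4*l + 2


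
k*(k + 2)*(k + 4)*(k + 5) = k^4 + 11*k^3 + 38*k^2 + 40*k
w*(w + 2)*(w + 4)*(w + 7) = w^4 + 13*w^3 + 50*w^2 + 56*w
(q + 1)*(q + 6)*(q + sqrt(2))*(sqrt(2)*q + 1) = sqrt(2)*q^4 + 3*q^3 + 7*sqrt(2)*q^3 + 7*sqrt(2)*q^2 + 21*q^2 + 7*sqrt(2)*q + 18*q + 6*sqrt(2)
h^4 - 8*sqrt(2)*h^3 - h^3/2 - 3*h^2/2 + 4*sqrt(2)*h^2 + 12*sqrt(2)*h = h*(h - 3/2)*(h + 1)*(h - 8*sqrt(2))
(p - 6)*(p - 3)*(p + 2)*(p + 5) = p^4 - 2*p^3 - 35*p^2 + 36*p + 180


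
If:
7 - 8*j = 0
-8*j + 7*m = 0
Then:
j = 7/8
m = 1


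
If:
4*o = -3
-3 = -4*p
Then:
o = -3/4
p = 3/4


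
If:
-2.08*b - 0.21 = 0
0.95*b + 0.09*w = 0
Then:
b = -0.10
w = 1.07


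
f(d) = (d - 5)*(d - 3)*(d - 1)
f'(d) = (d - 5)*(d - 3) + (d - 5)*(d - 1) + (d - 3)*(d - 1) = 3*d^2 - 18*d + 23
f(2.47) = 1.97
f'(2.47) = -3.16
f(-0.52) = -29.53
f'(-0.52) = 33.17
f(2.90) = 0.40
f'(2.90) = -3.97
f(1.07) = 0.53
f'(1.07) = 7.17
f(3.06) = -0.24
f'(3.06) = -3.99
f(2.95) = 0.20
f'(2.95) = -3.99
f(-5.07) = -493.28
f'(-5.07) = 191.37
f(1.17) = 1.19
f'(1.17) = 6.05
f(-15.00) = -5760.00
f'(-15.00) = 968.00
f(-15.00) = -5760.00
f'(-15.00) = 968.00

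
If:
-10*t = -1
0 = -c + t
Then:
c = 1/10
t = 1/10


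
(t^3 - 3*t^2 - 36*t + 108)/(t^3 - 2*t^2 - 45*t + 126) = (t + 6)/(t + 7)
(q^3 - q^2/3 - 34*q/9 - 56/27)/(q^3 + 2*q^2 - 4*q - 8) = (27*q^3 - 9*q^2 - 102*q - 56)/(27*(q^3 + 2*q^2 - 4*q - 8))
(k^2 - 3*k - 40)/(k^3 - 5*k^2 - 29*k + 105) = (k - 8)/(k^2 - 10*k + 21)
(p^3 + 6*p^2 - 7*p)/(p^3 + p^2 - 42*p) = (p - 1)/(p - 6)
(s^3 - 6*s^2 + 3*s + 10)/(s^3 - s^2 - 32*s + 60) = (s + 1)/(s + 6)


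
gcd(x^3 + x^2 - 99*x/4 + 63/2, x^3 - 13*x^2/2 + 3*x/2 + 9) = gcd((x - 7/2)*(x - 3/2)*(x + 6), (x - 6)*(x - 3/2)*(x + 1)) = x - 3/2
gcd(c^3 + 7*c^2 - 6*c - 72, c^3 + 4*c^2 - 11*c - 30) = c - 3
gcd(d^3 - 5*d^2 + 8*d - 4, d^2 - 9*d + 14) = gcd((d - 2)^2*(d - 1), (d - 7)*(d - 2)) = d - 2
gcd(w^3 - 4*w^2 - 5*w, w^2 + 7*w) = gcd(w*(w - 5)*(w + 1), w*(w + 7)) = w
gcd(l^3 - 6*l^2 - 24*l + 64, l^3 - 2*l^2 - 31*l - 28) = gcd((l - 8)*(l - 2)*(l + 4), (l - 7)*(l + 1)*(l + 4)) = l + 4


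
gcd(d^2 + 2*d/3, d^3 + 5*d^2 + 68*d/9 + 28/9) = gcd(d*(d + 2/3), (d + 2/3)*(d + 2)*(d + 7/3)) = d + 2/3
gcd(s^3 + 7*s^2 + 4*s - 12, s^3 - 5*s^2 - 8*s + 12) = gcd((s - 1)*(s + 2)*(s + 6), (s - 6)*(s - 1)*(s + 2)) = s^2 + s - 2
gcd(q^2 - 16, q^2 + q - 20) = q - 4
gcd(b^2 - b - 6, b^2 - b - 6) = b^2 - b - 6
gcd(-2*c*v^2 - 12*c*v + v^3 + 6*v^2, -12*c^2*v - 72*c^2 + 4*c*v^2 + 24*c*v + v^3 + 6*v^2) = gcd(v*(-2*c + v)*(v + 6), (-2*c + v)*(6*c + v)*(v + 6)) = -2*c*v - 12*c + v^2 + 6*v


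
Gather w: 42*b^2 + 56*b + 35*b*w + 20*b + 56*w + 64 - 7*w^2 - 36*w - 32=42*b^2 + 76*b - 7*w^2 + w*(35*b + 20) + 32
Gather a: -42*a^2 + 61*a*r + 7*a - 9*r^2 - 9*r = -42*a^2 + a*(61*r + 7) - 9*r^2 - 9*r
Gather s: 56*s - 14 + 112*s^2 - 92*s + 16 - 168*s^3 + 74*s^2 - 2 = -168*s^3 + 186*s^2 - 36*s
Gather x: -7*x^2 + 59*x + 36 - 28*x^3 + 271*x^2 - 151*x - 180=-28*x^3 + 264*x^2 - 92*x - 144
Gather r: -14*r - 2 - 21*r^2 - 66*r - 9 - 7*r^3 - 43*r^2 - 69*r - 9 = -7*r^3 - 64*r^2 - 149*r - 20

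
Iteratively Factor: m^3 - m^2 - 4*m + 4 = (m - 2)*(m^2 + m - 2) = (m - 2)*(m - 1)*(m + 2)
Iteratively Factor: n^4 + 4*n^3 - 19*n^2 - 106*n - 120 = (n - 5)*(n^3 + 9*n^2 + 26*n + 24) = (n - 5)*(n + 3)*(n^2 + 6*n + 8) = (n - 5)*(n + 2)*(n + 3)*(n + 4)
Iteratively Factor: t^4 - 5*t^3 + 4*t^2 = (t)*(t^3 - 5*t^2 + 4*t) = t^2*(t^2 - 5*t + 4) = t^2*(t - 1)*(t - 4)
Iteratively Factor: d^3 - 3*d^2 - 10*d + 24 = (d + 3)*(d^2 - 6*d + 8) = (d - 2)*(d + 3)*(d - 4)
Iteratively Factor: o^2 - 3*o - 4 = (o - 4)*(o + 1)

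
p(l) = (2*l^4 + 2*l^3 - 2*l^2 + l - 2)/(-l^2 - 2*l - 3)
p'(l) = (2*l + 2)*(2*l^4 + 2*l^3 - 2*l^2 + l - 2)/(-l^2 - 2*l - 3)^2 + (8*l^3 + 6*l^2 - 4*l + 1)/(-l^2 - 2*l - 3)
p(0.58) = 0.33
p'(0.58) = -0.73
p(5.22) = -42.23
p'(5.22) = -18.59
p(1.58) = -1.73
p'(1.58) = -3.73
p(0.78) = 0.14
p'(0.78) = -1.13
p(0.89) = 0.01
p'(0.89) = -1.41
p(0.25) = 0.52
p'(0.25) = -0.50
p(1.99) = -3.58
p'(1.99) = -5.34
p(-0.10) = 0.76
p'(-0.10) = -1.00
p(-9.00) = -174.11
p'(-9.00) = 38.23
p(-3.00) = -14.17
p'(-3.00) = 15.39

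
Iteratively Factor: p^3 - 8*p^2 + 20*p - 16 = (p - 2)*(p^2 - 6*p + 8) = (p - 2)^2*(p - 4)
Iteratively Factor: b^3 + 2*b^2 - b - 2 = (b + 1)*(b^2 + b - 2) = (b - 1)*(b + 1)*(b + 2)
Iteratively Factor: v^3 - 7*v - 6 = (v - 3)*(v^2 + 3*v + 2) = (v - 3)*(v + 1)*(v + 2)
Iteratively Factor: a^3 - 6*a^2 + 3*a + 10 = (a - 5)*(a^2 - a - 2) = (a - 5)*(a + 1)*(a - 2)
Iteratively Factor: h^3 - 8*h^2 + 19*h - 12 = (h - 3)*(h^2 - 5*h + 4) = (h - 4)*(h - 3)*(h - 1)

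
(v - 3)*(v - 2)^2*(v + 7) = v^4 - 33*v^2 + 100*v - 84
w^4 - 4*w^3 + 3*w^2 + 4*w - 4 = (w - 2)^2*(w - 1)*(w + 1)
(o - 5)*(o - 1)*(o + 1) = o^3 - 5*o^2 - o + 5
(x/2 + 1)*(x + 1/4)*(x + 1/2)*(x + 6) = x^4/2 + 35*x^3/8 + 145*x^2/16 + 5*x + 3/4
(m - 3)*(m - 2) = m^2 - 5*m + 6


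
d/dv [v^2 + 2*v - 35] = 2*v + 2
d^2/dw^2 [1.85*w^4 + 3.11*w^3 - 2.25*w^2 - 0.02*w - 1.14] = 22.2*w^2 + 18.66*w - 4.5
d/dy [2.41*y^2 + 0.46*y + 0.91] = 4.82*y + 0.46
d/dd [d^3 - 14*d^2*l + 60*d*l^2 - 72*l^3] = 3*d^2 - 28*d*l + 60*l^2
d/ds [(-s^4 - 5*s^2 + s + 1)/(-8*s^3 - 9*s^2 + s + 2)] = (-(24*s^2 + 18*s - 1)*(s^4 + 5*s^2 - s - 1) + (4*s^3 + 10*s - 1)*(8*s^3 + 9*s^2 - s - 2))/(8*s^3 + 9*s^2 - s - 2)^2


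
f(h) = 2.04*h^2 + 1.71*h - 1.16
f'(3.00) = 13.95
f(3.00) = 22.33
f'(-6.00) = -22.77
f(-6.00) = 62.02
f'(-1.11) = -2.82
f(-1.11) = -0.54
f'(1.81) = 9.09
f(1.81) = 8.62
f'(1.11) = 6.24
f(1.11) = 3.25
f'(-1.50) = -4.41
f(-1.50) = 0.86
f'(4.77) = 21.17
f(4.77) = 53.41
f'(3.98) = 17.95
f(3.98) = 37.96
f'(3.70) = 16.81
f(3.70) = 33.09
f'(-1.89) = -6.00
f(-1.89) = 2.90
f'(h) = 4.08*h + 1.71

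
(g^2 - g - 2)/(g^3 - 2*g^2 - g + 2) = 1/(g - 1)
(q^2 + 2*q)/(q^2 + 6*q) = (q + 2)/(q + 6)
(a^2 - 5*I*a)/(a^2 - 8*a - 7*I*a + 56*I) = a*(a - 5*I)/(a^2 - 8*a - 7*I*a + 56*I)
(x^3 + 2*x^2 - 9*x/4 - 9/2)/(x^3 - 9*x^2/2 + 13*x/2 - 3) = (x^2 + 7*x/2 + 3)/(x^2 - 3*x + 2)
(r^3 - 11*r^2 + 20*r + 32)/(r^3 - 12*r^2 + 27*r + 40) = (r - 4)/(r - 5)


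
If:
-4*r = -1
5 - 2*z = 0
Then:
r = 1/4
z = 5/2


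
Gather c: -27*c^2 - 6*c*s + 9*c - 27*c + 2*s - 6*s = -27*c^2 + c*(-6*s - 18) - 4*s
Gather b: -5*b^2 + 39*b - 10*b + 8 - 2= -5*b^2 + 29*b + 6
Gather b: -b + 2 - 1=1 - b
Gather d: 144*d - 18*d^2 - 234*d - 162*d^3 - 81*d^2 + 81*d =-162*d^3 - 99*d^2 - 9*d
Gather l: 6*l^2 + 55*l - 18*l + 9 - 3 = 6*l^2 + 37*l + 6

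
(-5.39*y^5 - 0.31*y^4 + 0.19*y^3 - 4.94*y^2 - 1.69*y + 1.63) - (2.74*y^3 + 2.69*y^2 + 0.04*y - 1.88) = -5.39*y^5 - 0.31*y^4 - 2.55*y^3 - 7.63*y^2 - 1.73*y + 3.51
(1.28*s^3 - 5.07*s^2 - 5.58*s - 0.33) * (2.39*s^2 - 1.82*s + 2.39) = 3.0592*s^5 - 14.4469*s^4 - 1.0496*s^3 - 2.7504*s^2 - 12.7356*s - 0.7887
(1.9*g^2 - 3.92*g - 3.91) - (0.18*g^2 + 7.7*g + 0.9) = 1.72*g^2 - 11.62*g - 4.81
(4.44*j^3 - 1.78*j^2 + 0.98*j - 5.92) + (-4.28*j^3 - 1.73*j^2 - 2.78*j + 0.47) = 0.16*j^3 - 3.51*j^2 - 1.8*j - 5.45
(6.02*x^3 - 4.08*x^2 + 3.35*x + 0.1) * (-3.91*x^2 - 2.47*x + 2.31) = -23.5382*x^5 + 1.0834*x^4 + 10.8853*x^3 - 18.0903*x^2 + 7.4915*x + 0.231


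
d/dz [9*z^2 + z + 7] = 18*z + 1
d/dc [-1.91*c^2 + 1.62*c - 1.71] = 1.62 - 3.82*c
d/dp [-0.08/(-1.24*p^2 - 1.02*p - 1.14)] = (-0.1984*p - 0.0816)/(1.24*p^2 + 1.02*p + 1.14)^2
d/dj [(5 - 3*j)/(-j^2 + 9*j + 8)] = (-3*j^2 + 10*j - 69)/(j^4 - 18*j^3 + 65*j^2 + 144*j + 64)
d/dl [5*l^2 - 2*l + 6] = 10*l - 2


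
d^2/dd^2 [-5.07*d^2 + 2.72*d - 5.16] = -10.1400000000000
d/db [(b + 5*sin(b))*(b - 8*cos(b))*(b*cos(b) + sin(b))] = -(b + 5*sin(b))*(b - 8*cos(b))*(b*sin(b) - 2*cos(b)) + (b + 5*sin(b))*(b*cos(b) + sin(b))*(8*sin(b) + 1) + (b - 8*cos(b))*(b*cos(b) + sin(b))*(5*cos(b) + 1)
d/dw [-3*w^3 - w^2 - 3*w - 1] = -9*w^2 - 2*w - 3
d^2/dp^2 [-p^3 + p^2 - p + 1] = 2 - 6*p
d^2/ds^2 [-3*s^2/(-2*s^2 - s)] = -12/(8*s^3 + 12*s^2 + 6*s + 1)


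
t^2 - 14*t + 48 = (t - 8)*(t - 6)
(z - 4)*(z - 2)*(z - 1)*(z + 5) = z^4 - 2*z^3 - 21*z^2 + 62*z - 40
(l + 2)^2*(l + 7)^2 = l^4 + 18*l^3 + 109*l^2 + 252*l + 196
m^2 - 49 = (m - 7)*(m + 7)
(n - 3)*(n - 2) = n^2 - 5*n + 6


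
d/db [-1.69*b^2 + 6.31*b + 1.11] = 6.31 - 3.38*b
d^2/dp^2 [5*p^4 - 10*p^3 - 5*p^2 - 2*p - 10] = 60*p^2 - 60*p - 10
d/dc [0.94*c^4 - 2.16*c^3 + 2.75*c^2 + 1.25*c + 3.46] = 3.76*c^3 - 6.48*c^2 + 5.5*c + 1.25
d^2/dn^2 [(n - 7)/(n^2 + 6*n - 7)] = 2*((1 - 3*n)*(n^2 + 6*n - 7) + 4*(n - 7)*(n + 3)^2)/(n^2 + 6*n - 7)^3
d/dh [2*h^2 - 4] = 4*h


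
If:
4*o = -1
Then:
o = -1/4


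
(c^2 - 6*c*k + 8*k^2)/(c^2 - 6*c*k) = (c^2 - 6*c*k + 8*k^2)/(c*(c - 6*k))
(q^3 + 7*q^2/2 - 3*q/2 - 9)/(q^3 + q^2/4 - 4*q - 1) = 2*(2*q^2 + 3*q - 9)/(4*q^2 - 7*q - 2)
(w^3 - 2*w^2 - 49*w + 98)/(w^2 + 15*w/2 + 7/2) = 2*(w^2 - 9*w + 14)/(2*w + 1)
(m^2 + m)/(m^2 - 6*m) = (m + 1)/(m - 6)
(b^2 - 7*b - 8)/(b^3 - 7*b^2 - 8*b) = 1/b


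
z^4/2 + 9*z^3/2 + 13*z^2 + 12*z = z*(z/2 + 1)*(z + 3)*(z + 4)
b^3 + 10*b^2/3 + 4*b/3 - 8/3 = (b - 2/3)*(b + 2)^2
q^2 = q^2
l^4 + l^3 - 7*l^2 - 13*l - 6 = (l - 3)*(l + 1)^2*(l + 2)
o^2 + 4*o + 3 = (o + 1)*(o + 3)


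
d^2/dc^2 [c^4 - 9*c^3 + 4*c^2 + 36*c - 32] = 12*c^2 - 54*c + 8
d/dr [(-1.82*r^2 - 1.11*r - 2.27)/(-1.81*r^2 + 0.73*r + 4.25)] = (-3.3377*r^2 - 23.6874*r - 3.0604)/(3.2761*r^4 - 2.6426*r^3 - 14.8521*r^2 + 6.205*r + 18.0625)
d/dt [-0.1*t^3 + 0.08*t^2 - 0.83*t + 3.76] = -0.3*t^2 + 0.16*t - 0.83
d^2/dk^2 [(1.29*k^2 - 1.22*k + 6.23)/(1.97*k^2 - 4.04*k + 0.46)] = (11.064308*k^3 + 138.054054*k^2 - 290.86656*k + 188.087316)/(7.645373*k^6 - 47.036508*k^5 + 101.816298*k^4 - 87.905552*k^3 + 23.774364*k^2 - 2.564592*k + 0.097336)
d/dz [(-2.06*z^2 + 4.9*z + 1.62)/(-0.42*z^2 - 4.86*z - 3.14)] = (12.0696*z^2 + 14.2976*z - 7.5128)/(0.1764*z^4 + 4.0824*z^3 + 26.2572*z^2 + 30.5208*z + 9.8596)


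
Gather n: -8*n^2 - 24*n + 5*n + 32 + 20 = -8*n^2 - 19*n + 52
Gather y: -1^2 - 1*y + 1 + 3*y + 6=2*y + 6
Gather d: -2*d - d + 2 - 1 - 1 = -3*d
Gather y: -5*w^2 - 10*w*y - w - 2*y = -5*w^2 - w + y*(-10*w - 2)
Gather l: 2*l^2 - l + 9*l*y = 2*l^2 + l*(9*y - 1)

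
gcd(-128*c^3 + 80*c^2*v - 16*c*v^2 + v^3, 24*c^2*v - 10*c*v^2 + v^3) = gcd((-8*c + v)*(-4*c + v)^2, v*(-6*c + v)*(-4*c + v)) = -4*c + v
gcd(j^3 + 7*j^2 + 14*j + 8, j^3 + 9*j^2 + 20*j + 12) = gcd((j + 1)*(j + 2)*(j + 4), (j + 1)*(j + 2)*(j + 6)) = j^2 + 3*j + 2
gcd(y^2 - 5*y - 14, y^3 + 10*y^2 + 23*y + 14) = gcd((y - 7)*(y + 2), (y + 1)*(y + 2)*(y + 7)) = y + 2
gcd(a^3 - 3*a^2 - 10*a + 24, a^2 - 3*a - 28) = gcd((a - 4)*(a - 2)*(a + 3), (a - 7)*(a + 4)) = 1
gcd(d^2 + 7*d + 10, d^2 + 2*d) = d + 2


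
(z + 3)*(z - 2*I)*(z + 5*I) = z^3 + 3*z^2 + 3*I*z^2 + 10*z + 9*I*z + 30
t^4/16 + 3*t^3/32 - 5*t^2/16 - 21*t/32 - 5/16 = (t/4 + 1/4)*(t/4 + 1/2)*(t - 5/2)*(t + 1)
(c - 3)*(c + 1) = c^2 - 2*c - 3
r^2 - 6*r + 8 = (r - 4)*(r - 2)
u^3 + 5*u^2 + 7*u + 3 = (u + 1)^2*(u + 3)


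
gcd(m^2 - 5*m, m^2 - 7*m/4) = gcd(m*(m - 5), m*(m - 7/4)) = m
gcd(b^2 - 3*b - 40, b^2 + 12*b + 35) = b + 5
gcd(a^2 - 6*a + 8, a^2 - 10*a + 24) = a - 4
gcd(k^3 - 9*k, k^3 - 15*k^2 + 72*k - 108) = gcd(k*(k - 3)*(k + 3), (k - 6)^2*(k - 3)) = k - 3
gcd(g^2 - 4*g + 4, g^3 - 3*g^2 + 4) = g^2 - 4*g + 4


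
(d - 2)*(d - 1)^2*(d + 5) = d^4 + d^3 - 15*d^2 + 23*d - 10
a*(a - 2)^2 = a^3 - 4*a^2 + 4*a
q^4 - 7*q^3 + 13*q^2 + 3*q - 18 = (q - 3)^2*(q - 2)*(q + 1)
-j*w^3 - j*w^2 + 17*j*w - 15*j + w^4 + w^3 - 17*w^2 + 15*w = (-j + w)*(w - 3)*(w - 1)*(w + 5)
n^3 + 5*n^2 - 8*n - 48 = (n - 3)*(n + 4)^2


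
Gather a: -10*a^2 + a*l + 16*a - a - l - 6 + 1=-10*a^2 + a*(l + 15) - l - 5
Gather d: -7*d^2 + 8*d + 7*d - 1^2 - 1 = -7*d^2 + 15*d - 2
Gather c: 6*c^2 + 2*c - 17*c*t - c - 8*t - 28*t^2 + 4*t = 6*c^2 + c*(1 - 17*t) - 28*t^2 - 4*t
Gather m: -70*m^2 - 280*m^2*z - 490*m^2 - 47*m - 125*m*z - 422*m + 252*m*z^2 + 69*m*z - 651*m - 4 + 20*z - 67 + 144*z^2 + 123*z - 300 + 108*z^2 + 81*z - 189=m^2*(-280*z - 560) + m*(252*z^2 - 56*z - 1120) + 252*z^2 + 224*z - 560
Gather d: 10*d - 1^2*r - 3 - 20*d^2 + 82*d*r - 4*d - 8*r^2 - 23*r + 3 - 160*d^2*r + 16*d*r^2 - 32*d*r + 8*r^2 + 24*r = d^2*(-160*r - 20) + d*(16*r^2 + 50*r + 6)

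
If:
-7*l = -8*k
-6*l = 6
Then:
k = -7/8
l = -1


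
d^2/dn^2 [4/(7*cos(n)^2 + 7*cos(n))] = 4*(-(1 - cos(2*n))^2 + 15*cos(n)/4 - 3*cos(2*n)/2 - 3*cos(3*n)/4 + 9/2)/(7*(cos(n) + 1)^3*cos(n)^3)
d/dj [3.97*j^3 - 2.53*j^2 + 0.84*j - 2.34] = 11.91*j^2 - 5.06*j + 0.84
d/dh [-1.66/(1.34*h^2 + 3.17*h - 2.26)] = (4.4488*h + 5.2622)/(1.34*h^2 + 3.17*h - 2.26)^2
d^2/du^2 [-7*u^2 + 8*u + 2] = -14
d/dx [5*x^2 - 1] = 10*x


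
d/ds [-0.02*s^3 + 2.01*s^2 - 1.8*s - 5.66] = -0.06*s^2 + 4.02*s - 1.8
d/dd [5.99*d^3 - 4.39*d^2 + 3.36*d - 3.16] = 17.97*d^2 - 8.78*d + 3.36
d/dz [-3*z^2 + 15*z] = 15 - 6*z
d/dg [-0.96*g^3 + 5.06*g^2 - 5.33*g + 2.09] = -2.88*g^2 + 10.12*g - 5.33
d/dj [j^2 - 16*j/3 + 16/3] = 2*j - 16/3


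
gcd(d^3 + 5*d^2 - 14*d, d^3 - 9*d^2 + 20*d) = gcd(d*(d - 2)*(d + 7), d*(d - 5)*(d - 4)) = d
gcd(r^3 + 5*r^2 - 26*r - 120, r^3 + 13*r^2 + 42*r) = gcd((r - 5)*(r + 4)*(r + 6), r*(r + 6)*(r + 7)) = r + 6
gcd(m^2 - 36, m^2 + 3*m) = 1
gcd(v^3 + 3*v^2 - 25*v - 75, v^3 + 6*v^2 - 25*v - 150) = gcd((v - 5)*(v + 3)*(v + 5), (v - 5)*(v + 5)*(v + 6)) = v^2 - 25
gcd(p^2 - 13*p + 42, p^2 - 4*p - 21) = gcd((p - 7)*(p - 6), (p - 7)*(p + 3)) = p - 7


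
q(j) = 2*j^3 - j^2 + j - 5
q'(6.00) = 205.00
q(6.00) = 397.00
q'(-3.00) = 61.00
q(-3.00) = -71.00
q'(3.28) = 58.99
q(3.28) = 58.10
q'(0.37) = 1.08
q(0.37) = -4.67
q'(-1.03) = 9.43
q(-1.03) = -9.28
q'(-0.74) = 5.77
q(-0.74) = -7.10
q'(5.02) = 142.16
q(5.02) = 227.83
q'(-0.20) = 1.64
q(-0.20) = -5.26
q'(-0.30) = 2.14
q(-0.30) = -5.44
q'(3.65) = 73.64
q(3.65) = 82.58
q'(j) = 6*j^2 - 2*j + 1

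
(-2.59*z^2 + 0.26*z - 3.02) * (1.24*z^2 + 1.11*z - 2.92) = -3.2116*z^4 - 2.5525*z^3 + 4.1066*z^2 - 4.1114*z + 8.8184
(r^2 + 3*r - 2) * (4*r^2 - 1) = 4*r^4 + 12*r^3 - 9*r^2 - 3*r + 2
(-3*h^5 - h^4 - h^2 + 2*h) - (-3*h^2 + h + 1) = -3*h^5 - h^4 + 2*h^2 + h - 1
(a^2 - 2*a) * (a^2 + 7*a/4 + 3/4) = a^4 - a^3/4 - 11*a^2/4 - 3*a/2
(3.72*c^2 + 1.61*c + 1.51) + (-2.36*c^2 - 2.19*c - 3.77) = 1.36*c^2 - 0.58*c - 2.26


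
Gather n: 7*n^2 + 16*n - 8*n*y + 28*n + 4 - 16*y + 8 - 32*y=7*n^2 + n*(44 - 8*y) - 48*y + 12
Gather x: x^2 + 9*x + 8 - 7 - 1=x^2 + 9*x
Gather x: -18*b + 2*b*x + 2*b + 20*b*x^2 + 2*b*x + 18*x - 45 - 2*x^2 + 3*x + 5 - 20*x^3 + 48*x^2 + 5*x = -16*b - 20*x^3 + x^2*(20*b + 46) + x*(4*b + 26) - 40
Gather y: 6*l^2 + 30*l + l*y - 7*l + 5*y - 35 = 6*l^2 + 23*l + y*(l + 5) - 35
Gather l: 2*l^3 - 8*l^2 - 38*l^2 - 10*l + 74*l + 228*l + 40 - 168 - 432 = 2*l^3 - 46*l^2 + 292*l - 560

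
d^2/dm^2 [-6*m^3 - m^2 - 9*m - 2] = -36*m - 2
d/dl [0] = 0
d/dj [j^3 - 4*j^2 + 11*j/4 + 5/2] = 3*j^2 - 8*j + 11/4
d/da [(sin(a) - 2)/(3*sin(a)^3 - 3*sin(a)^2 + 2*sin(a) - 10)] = (-6*sin(a)^3 + 21*sin(a)^2 - 12*sin(a) - 6)*cos(a)/(3*sin(a)^3 - 3*sin(a)^2 + 2*sin(a) - 10)^2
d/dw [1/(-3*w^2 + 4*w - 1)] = 2*(3*w - 2)/(3*w^2 - 4*w + 1)^2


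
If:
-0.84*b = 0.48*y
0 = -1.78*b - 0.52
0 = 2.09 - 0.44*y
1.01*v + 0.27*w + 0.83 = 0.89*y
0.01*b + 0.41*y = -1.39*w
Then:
No Solution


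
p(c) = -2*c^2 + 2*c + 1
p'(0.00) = 2.00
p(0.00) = 1.00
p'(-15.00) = 62.00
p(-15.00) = -479.00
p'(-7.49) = 31.96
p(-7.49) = -126.18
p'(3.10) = -10.40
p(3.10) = -12.02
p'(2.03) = -6.12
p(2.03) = -3.18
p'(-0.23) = 2.92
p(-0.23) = 0.43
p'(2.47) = -7.88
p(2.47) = -6.26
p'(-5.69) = 24.76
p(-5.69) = -75.13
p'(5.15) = -18.60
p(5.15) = -41.74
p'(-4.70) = 20.80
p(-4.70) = -52.58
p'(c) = 2 - 4*c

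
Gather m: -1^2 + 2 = 1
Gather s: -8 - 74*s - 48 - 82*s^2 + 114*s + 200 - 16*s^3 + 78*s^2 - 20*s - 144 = -16*s^3 - 4*s^2 + 20*s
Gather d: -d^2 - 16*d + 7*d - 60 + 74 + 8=-d^2 - 9*d + 22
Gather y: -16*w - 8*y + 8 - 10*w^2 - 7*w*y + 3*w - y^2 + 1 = -10*w^2 - 13*w - y^2 + y*(-7*w - 8) + 9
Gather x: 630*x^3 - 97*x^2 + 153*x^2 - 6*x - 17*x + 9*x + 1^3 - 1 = 630*x^3 + 56*x^2 - 14*x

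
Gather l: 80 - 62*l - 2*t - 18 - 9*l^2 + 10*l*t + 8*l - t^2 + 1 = -9*l^2 + l*(10*t - 54) - t^2 - 2*t + 63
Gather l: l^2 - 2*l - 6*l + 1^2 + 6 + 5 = l^2 - 8*l + 12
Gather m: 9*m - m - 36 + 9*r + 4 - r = 8*m + 8*r - 32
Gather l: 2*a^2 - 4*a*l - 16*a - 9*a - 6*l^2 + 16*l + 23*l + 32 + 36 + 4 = 2*a^2 - 25*a - 6*l^2 + l*(39 - 4*a) + 72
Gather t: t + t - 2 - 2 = 2*t - 4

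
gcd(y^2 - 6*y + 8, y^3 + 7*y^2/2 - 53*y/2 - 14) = y - 4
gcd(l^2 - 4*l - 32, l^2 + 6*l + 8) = l + 4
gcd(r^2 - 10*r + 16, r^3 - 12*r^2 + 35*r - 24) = r - 8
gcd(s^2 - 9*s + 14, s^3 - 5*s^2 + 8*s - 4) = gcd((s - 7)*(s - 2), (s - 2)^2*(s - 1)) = s - 2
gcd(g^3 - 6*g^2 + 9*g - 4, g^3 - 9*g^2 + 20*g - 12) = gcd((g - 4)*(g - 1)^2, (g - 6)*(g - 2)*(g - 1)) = g - 1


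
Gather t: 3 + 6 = 9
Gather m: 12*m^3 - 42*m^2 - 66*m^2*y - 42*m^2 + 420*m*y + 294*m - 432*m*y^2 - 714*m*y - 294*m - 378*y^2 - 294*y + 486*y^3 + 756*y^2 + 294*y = 12*m^3 + m^2*(-66*y - 84) + m*(-432*y^2 - 294*y) + 486*y^3 + 378*y^2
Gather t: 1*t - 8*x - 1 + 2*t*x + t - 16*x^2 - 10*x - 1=t*(2*x + 2) - 16*x^2 - 18*x - 2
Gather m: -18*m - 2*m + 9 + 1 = 10 - 20*m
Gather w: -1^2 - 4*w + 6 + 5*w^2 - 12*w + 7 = 5*w^2 - 16*w + 12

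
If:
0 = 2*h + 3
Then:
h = -3/2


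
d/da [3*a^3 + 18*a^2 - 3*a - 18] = 9*a^2 + 36*a - 3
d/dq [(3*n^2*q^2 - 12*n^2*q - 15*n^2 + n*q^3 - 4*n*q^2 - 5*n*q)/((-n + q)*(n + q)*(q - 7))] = n*((n - q)*(n + q)*(q - 7)*(-6*n*q + 12*n - 3*q^2 + 8*q + 5) + (n - q)*(n + q)*(3*n*q^2 - 12*n*q - 15*n + q^3 - 4*q^2 - 5*q) + (n - q)*(q - 7)*(3*n*q^2 - 12*n*q - 15*n + q^3 - 4*q^2 - 5*q) + (n + q)*(q - 7)*(-3*n*q^2 + 12*n*q + 15*n - q^3 + 4*q^2 + 5*q))/((n - q)^2*(n + q)^2*(q - 7)^2)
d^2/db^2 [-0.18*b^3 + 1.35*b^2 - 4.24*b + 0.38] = 2.7 - 1.08*b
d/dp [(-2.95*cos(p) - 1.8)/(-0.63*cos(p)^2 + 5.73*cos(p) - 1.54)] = (1.8585*cos(p)^2 + 2.268*cos(p) - 14.857)*sin(p)/(0.3969*cos(p)^4 - 7.2198*cos(p)^3 + 34.7733*cos(p)^2 - 17.6484*cos(p) + 2.3716)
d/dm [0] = 0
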